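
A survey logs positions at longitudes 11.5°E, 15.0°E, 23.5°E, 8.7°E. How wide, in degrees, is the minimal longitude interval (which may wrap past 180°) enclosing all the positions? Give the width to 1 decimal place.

Sort the longitudes: +8.7°, +11.5°, +15.0°, +23.5°.
Eastward gaps between consecutive values (wrapping around): 2.8°, 3.5°, 8.5°, 345.2°.
Largest gap = 345.2° ⇒ minimal covering band is its complement: 360° − 345.2° = 14.8°.
Band runs from +8.7° eastward to +23.5°.

14.8°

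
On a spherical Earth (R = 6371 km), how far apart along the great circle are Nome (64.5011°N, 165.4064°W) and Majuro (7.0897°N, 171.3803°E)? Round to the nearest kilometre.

Δλ = 171.3803 − -165.4064 = 336.7867°; wrapped into (−180°, 180°]: -23.2133°.
Δφ = 7.0897 − 64.5011 = -57.4114°.
a = sin²(Δφ/2) + cos φ₁ · cos φ₂ · sin²(Δλ/2) = 0.247991.
c = 2·atan2(√a, √(1−a)) = 1.04255 rad → d = 6371·c ≈ 6642.09 km.

6642 km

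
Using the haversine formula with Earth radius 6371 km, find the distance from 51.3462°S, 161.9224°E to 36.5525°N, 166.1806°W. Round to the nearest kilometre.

10257 km

Δλ = -166.1806 − 161.9224 = -328.1030°; wrapped into (−180°, 180°]: 31.8970°.
Δφ = 36.5525 − -51.3462 = 87.8987°.
a = sin²(Δφ/2) + cos φ₁ · cos φ₂ · sin²(Δλ/2) = 0.519550.
c = 2·atan2(√a, √(1−a)) = 1.60991 rad → d = 6371·c ≈ 10256.71 km.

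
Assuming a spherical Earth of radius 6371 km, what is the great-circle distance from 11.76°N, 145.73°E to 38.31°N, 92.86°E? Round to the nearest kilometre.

5987 km

Δλ = 92.86 − 145.73 = -52.87°.
Δφ = 38.31 − 11.76 = 26.55°.
a = sin²(Δφ/2) + cos φ₁ · cos φ₂ · sin²(Δλ/2) = 0.204975.
c = 2·atan2(√a, √(1−a)) = 0.93967 rad → d = 6371·c ≈ 5986.67 km.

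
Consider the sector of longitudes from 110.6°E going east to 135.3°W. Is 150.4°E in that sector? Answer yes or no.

Yes

Band width going east from +110.6° to -135.3°: ((-135.3 − 110.6) mod 360) = 114.1°.
Offset of +150.4° east of the west edge: ((150.4 − 110.6) mod 360) = 39.8°.
39.8° ≤ 114.1° ⇒ inside.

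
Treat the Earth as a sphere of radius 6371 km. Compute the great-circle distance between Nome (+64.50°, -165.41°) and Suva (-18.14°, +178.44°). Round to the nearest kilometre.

9293 km

Δλ = 178.44 − -165.41 = 343.85°; wrapped into (−180°, 180°]: -16.15°.
Δφ = -18.14 − 64.50 = -82.64°.
a = sin²(Δφ/2) + cos φ₁ · cos φ₂ · sin²(Δλ/2) = 0.444021.
c = 2·atan2(√a, √(1−a)) = 1.45860 rad → d = 6371·c ≈ 9292.76 km.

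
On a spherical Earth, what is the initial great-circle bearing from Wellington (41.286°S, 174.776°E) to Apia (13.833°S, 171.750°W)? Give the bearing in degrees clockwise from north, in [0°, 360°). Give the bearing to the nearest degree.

27°

Δλ = -171.750 − 174.776 = -346.526°; wrapped into (−180°, 180°]: 13.474°.
θ = atan2( sin Δλ · cos φ₂ , cos φ₁ · sin φ₂ − sin φ₁ · cos φ₂ · cos Δλ )
  = atan2(0.22625, 0.44339) = 27.034° → normalised to [0°, 360°): 27.034°.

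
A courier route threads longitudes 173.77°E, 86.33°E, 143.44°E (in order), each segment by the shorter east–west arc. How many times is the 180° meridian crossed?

Leg 1: +173.77° → +86.33°, shortest Δλ = -87.44° (west) — does not cross 180°.
Leg 2: +86.33° → +143.44°, shortest Δλ = 57.11° (east) — does not cross 180°.
Total crossings: 0.

0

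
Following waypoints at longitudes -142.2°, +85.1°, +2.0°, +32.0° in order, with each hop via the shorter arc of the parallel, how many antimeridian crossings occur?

1

Leg 1: -142.2° → +85.1°, shortest Δλ = -132.7° (west) — crosses 180°.
Leg 2: +85.1° → +2.0°, shortest Δλ = -83.1° (west) — does not cross 180°.
Leg 3: +2.0° → +32.0°, shortest Δλ = 30.0° (east) — does not cross 180°.
Total crossings: 1.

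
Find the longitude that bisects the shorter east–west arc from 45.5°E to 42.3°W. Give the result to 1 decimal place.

Signed shortest Δλ from +45.5° to -42.3° is -87.8°.
Midpoint longitude = +45.5° + (-87.8°)/2 = +45.5° − 43.9° = +1.6°.

1.6°E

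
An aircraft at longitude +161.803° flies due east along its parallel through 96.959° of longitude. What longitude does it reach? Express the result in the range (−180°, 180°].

Start at +161.803°; shift +96.959° → +258.762°.
+258.762° lies outside (−180°, 180°]; subtract 360° → -101.238°.

-101.238°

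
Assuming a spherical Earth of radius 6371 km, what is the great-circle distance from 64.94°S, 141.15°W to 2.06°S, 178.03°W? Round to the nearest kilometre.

Δλ = -178.03 − -141.15 = -36.88°.
Δφ = -2.06 − -64.94 = 62.88°.
a = sin²(Δφ/2) + cos φ₁ · cos φ₂ · sin²(Δλ/2) = 0.314424.
c = 2·atan2(√a, √(1−a)) = 1.19055 rad → d = 6371·c ≈ 7584.97 km.

7585 km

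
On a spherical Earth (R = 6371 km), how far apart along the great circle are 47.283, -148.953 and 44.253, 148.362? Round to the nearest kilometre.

Δλ = 148.362 − -148.953 = 297.315°; wrapped into (−180°, 180°]: -62.685°.
Δφ = 44.253 − 47.283 = -3.030°.
a = sin²(Δφ/2) + cos φ₁ · cos φ₂ · sin²(Δλ/2) = 0.132163.
c = 2·atan2(√a, √(1−a)) = 0.74414 rad → d = 6371·c ≈ 4740.89 km.

4741 km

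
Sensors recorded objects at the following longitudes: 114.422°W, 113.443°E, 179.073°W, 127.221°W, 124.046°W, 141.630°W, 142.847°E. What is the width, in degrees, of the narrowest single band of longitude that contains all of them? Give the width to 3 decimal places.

132.135°

Sort the longitudes: -179.073°, -141.630°, -127.221°, -124.046°, -114.422°, +113.443°, +142.847°.
Eastward gaps between consecutive values (wrapping around): 37.443°, 14.409°, 3.175°, 9.624°, 227.865°, 29.404°, 38.080°.
Largest gap = 227.865° ⇒ minimal covering band is its complement: 360° − 227.865° = 132.135°.
Band runs from +113.443° eastward to -114.422°, crossing the antimeridian.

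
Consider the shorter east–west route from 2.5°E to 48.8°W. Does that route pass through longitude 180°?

No

Signed shortest Δλ = ((-48.8 − 2.5 + 180) mod 360) − 180 = -51.3°.
Going west by 51.3° from +2.5° reaches -48.8° without touching 180°.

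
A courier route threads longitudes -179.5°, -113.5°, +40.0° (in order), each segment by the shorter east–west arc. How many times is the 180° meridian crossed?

Leg 1: -179.5° → -113.5°, shortest Δλ = 66.0° (east) — does not cross 180°.
Leg 2: -113.5° → +40.0°, shortest Δλ = 153.5° (east) — does not cross 180°.
Total crossings: 0.

0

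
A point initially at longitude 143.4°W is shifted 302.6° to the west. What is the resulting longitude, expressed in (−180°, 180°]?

86.0°W

Start at -143.4°; shift −302.6° → -446.0°.
-446.0° lies outside (−180°, 180°]; add 360° → -86.0°.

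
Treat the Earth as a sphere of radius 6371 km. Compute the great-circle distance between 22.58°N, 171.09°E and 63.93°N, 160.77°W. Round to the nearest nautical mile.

2723 nmi

Δλ = -160.77 − 171.09 = -331.86°; wrapped into (−180°, 180°]: 28.14°.
Δφ = 63.93 − 22.58 = 41.35°.
a = sin²(Δφ/2) + cos φ₁ · cos φ₂ · sin²(Δλ/2) = 0.148638.
c = 2·atan2(√a, √(1−a)) = 0.79158 rad → d = 6371·c ≈ 5043.14 km ≈ 2723.08 nmi.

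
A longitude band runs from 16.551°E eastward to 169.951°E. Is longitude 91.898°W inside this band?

No

Band width going east from +16.551° to +169.951°: ((169.951 − 16.551) mod 360) = 153.400°.
Offset of -91.898° east of the west edge: ((-91.898 − 16.551) mod 360) = 251.551°.
251.551° > 153.400° ⇒ outside.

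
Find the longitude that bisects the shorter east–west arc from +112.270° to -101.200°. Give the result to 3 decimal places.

-174.465°

Signed shortest Δλ from +112.270° to -101.200° is +146.530°.
Midpoint longitude = +112.270° + (+146.530°)/2 = +112.270° + 73.265° = +185.535°.
Normalise into (−180°, 180°]: -174.465°.
(The naïve average (+112.270 + -101.200)/2 = 5.535° is on the wrong side of the globe.)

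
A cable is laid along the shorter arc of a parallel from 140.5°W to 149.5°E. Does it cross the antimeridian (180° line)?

Yes

Naïve |149.5 − -140.5| = 290.0° > 180°, so the shorter arc goes the other way round — across 180°.
Signed shortest Δλ = ((149.5 − -140.5 + 180) mod 360) − 180 = -70.0°.
Going west by 70.0° from -140.5° passes through 180° before reaching +149.5°.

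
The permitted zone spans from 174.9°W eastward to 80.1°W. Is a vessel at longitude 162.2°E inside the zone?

Band width going east from -174.9° to -80.1°: ((-80.1 − -174.9) mod 360) = 94.8°.
Offset of +162.2° east of the west edge: ((162.2 − -174.9) mod 360) = 337.1°.
337.1° > 94.8° ⇒ outside.

No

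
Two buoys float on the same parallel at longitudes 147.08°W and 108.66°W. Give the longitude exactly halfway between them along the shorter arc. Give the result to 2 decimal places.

127.87°W

Signed shortest Δλ from -147.08° to -108.66° is +38.42°.
Midpoint longitude = -147.08° + (+38.42°)/2 = -147.08° + 19.21° = -127.87°.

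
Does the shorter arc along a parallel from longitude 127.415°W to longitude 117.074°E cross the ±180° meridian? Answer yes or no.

Yes

Naïve |117.074 − -127.415| = 244.489° > 180°, so the shorter arc goes the other way round — across 180°.
Signed shortest Δλ = ((117.074 − -127.415 + 180) mod 360) − 180 = -115.511°.
Going west by 115.511° from -127.415° passes through 180° before reaching +117.074°.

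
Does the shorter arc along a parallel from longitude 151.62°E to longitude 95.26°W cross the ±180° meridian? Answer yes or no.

Naïve |-95.26 − 151.62| = 246.88° > 180°, so the shorter arc goes the other way round — across 180°.
Signed shortest Δλ = ((-95.26 − 151.62 + 180) mod 360) − 180 = 113.12°.
Going east by 113.12° from +151.62° passes through 180° before reaching -95.26°.

Yes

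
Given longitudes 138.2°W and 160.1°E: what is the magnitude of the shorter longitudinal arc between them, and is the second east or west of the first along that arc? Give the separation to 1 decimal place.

Raw difference: 160.1 − -138.2 = 298.3°.
Normalise into (−180°, 180°]: 298.3° − 360° = -61.7°.
Negative ⇒ the second point lies to the west; separation 61.7°.

61.7° west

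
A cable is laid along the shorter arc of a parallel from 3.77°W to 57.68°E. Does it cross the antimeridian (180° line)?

No

Signed shortest Δλ = ((57.68 − -3.77 + 180) mod 360) − 180 = 61.45°.
Going east by 61.45° from -3.77° reaches +57.68° without touching 180°.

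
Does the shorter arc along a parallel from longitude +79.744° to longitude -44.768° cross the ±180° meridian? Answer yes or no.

Signed shortest Δλ = ((-44.768 − 79.744 + 180) mod 360) − 180 = -124.512°.
Going west by 124.512° from +79.744° reaches -44.768° without touching 180°.

No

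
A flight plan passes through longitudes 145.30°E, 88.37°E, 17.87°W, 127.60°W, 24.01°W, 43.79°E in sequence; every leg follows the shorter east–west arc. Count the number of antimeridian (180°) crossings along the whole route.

Leg 1: +145.30° → +88.37°, shortest Δλ = -56.93° (west) — does not cross 180°.
Leg 2: +88.37° → -17.87°, shortest Δλ = -106.24° (west) — does not cross 180°.
Leg 3: -17.87° → -127.60°, shortest Δλ = -109.73° (west) — does not cross 180°.
Leg 4: -127.60° → -24.01°, shortest Δλ = 103.59° (east) — does not cross 180°.
Leg 5: -24.01° → +43.79°, shortest Δλ = 67.8° (east) — does not cross 180°.
Total crossings: 0.

0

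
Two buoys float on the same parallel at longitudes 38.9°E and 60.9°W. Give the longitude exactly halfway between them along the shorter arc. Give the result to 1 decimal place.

11.0°W

Signed shortest Δλ from +38.9° to -60.9° is -99.8°.
Midpoint longitude = +38.9° + (-99.8°)/2 = +38.9° − 49.9° = -11.0°.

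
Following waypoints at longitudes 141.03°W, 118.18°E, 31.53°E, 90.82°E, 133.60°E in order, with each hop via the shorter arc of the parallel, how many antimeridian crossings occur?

1

Leg 1: -141.03° → +118.18°, shortest Δλ = -100.79° (west) — crosses 180°.
Leg 2: +118.18° → +31.53°, shortest Δλ = -86.65° (west) — does not cross 180°.
Leg 3: +31.53° → +90.82°, shortest Δλ = 59.29° (east) — does not cross 180°.
Leg 4: +90.82° → +133.60°, shortest Δλ = 42.78° (east) — does not cross 180°.
Total crossings: 1.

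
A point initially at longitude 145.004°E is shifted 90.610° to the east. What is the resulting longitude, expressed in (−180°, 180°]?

124.386°W

Start at +145.004°; shift +90.610° → +235.614°.
+235.614° lies outside (−180°, 180°]; subtract 360° → -124.386°.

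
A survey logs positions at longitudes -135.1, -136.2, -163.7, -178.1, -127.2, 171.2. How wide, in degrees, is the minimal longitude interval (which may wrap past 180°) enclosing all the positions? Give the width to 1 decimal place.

Sort the longitudes: -178.1°, -163.7°, -136.2°, -135.1°, -127.2°, +171.2°.
Eastward gaps between consecutive values (wrapping around): 14.4°, 27.5°, 1.1°, 7.9°, 298.4°, 10.7°.
Largest gap = 298.4° ⇒ minimal covering band is its complement: 360° − 298.4° = 61.6°.
Band runs from +171.2° eastward to -127.2°, crossing the antimeridian.

61.6°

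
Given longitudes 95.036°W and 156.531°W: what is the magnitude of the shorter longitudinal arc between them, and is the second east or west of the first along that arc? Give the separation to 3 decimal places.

61.495° west

Raw difference: -156.531 − -95.036 = -61.495°.
Normalise into (−180°, 180°]: -61.495° stays -61.495°.
Negative ⇒ the second point lies to the west; separation 61.495°.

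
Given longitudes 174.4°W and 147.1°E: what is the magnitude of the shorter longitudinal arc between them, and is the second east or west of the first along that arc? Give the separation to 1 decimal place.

Raw difference: 147.1 − -174.4 = 321.5°.
Normalise into (−180°, 180°]: 321.5° − 360° = -38.5°.
Negative ⇒ the second point lies to the west; separation 38.5°.

38.5° west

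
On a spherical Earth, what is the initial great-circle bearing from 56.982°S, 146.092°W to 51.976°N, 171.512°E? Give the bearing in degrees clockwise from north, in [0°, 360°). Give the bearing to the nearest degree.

333°

Δλ = 171.512 − -146.092 = 317.604°; wrapped into (−180°, 180°]: -42.396°.
θ = atan2( sin Δλ · cos φ₂ , cos φ₁ · sin φ₂ − sin φ₁ · cos φ₂ · cos Δλ )
  = atan2(-0.41533, 0.81069) = -27.127° → normalised to [0°, 360°): 332.873°.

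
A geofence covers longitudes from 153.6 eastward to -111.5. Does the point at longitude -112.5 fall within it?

Band width going east from +153.6° to -111.5°: ((-111.5 − 153.6) mod 360) = 94.9°.
Offset of -112.5° east of the west edge: ((-112.5 − 153.6) mod 360) = 93.9°.
93.9° ≤ 94.9° ⇒ inside.

Yes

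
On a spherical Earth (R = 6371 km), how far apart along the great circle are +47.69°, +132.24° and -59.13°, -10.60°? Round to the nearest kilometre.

17291 km

Δλ = -10.60 − 132.24 = -142.84°.
Δφ = -59.13 − 47.69 = -106.82°.
a = sin²(Δφ/2) + cos φ₁ · cos φ₂ · sin²(Δλ/2) = 0.955002.
c = 2·atan2(√a, √(1−a)) = 2.71409 rad → d = 6371·c ≈ 17291.46 km.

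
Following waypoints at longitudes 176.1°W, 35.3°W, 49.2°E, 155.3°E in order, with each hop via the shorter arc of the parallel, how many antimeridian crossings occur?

0

Leg 1: -176.1° → -35.3°, shortest Δλ = 140.8° (east) — does not cross 180°.
Leg 2: -35.3° → +49.2°, shortest Δλ = 84.5° (east) — does not cross 180°.
Leg 3: +49.2° → +155.3°, shortest Δλ = 106.1° (east) — does not cross 180°.
Total crossings: 0.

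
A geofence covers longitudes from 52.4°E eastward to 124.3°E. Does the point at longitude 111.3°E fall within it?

Yes

Band width going east from +52.4° to +124.3°: ((124.3 − 52.4) mod 360) = 71.9°.
Offset of +111.3° east of the west edge: ((111.3 − 52.4) mod 360) = 58.9°.
58.9° ≤ 71.9° ⇒ inside.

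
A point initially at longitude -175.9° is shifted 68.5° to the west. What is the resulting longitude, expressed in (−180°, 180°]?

Start at -175.9°; shift −68.5° → -244.4°.
-244.4° lies outside (−180°, 180°]; add 360° → +115.6°.

+115.6°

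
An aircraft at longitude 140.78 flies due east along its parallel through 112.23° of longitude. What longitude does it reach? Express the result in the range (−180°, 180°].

Start at +140.78°; shift +112.23° → +253.01°.
+253.01° lies outside (−180°, 180°]; subtract 360° → -106.99°.

-106.99°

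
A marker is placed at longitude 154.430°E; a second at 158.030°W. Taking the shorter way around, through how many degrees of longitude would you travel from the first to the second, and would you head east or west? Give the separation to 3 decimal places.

Raw difference: -158.030 − 154.430 = -312.46°.
Normalise into (−180°, 180°]: -312.46° + 360° = 47.54°.
Positive ⇒ the second point lies to the east; separation 47.540°.

47.540° east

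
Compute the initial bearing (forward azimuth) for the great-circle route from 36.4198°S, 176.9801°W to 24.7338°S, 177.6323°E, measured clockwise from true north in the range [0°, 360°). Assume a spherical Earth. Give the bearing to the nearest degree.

Δλ = 177.6323 − -176.9801 = 354.6124°; wrapped into (−180°, 180°]: -5.3876°.
θ = atan2( sin Δλ · cos φ₂ , cos φ₁ · sin φ₂ − sin φ₁ · cos φ₂ · cos Δλ )
  = atan2(-0.08528, 0.20017) = -23.076° → normalised to [0°, 360°): 336.924°.

337°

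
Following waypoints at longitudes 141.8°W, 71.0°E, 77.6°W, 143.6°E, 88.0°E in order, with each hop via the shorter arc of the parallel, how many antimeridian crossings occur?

Leg 1: -141.8° → +71.0°, shortest Δλ = -147.2° (west) — crosses 180°.
Leg 2: +71.0° → -77.6°, shortest Δλ = -148.6° (west) — does not cross 180°.
Leg 3: -77.6° → +143.6°, shortest Δλ = -138.8° (west) — crosses 180°.
Leg 4: +143.6° → +88.0°, shortest Δλ = -55.6° (west) — does not cross 180°.
Total crossings: 2.

2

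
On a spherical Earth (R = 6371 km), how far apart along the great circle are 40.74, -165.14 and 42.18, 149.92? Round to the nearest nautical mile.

2000 nmi

Δλ = 149.92 − -165.14 = 315.06°; wrapped into (−180°, 180°]: -44.94°.
Δφ = 42.18 − 40.74 = 1.44°.
a = sin²(Δφ/2) + cos φ₁ · cos φ₂ · sin²(Δλ/2) = 0.082175.
c = 2·atan2(√a, √(1−a)) = 0.58148 rad → d = 6371·c ≈ 3704.63 km ≈ 2000.34 nmi.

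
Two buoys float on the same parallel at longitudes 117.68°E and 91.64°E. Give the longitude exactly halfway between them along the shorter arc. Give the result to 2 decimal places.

104.66°E

Signed shortest Δλ from +117.68° to +91.64° is -26.04°.
Midpoint longitude = +117.68° + (-26.04°)/2 = +117.68° − 13.02° = +104.66°.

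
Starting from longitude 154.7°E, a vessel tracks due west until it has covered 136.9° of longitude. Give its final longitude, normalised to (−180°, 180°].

Start at +154.7°; shift −136.9° → +17.8°.
+17.8° already lies in (−180°, 180°].

17.8°E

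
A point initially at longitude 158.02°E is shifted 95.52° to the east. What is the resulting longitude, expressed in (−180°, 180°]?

106.46°W

Start at +158.02°; shift +95.52° → +253.54°.
+253.54° lies outside (−180°, 180°]; subtract 360° → -106.46°.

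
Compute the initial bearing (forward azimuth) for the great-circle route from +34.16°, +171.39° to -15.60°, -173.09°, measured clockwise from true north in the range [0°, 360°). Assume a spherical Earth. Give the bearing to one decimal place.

160.9°

Δλ = -173.09 − 171.39 = -344.48°; wrapped into (−180°, 180°]: 15.52°.
θ = atan2( sin Δλ · cos φ₂ , cos φ₁ · sin φ₂ − sin φ₁ · cos φ₂ · cos Δλ )
  = atan2(0.25772, -0.74363) = 160.885° → normalised to [0°, 360°): 160.885°.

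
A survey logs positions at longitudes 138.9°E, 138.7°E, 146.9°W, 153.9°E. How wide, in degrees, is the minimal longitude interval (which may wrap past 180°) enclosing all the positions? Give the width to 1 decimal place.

Sort the longitudes: -146.9°, +138.7°, +138.9°, +153.9°.
Eastward gaps between consecutive values (wrapping around): 285.6°, 0.2°, 15.0°, 59.2°.
Largest gap = 285.6° ⇒ minimal covering band is its complement: 360° − 285.6° = 74.4°.
Band runs from +138.7° eastward to -146.9°, crossing the antimeridian.

74.4°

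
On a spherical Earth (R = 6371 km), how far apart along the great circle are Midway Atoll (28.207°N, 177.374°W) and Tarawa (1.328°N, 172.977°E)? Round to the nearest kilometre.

3160 km

Δλ = 172.977 − -177.374 = 350.351°; wrapped into (−180°, 180°]: -9.649°.
Δφ = 1.328 − 28.207 = -26.879°.
a = sin²(Δφ/2) + cos φ₁ · cos φ₂ · sin²(Δλ/2) = 0.060250.
c = 2·atan2(√a, √(1−a)) = 0.49599 rad → d = 6371·c ≈ 3159.93 km.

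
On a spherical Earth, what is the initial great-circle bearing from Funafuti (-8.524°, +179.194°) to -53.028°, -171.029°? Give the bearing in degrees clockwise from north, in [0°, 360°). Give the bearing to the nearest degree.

172°

Δλ = -171.029 − 179.194 = -350.223°; wrapped into (−180°, 180°]: 9.777°.
θ = atan2( sin Δλ · cos φ₂ , cos φ₁ · sin φ₂ − sin φ₁ · cos φ₂ · cos Δλ )
  = atan2(0.10213, -0.70225) = 171.725° → normalised to [0°, 360°): 171.725°.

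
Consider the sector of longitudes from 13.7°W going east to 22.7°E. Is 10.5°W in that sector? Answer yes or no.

Band width going east from -13.7° to +22.7°: ((22.7 − -13.7) mod 360) = 36.4°.
Offset of -10.5° east of the west edge: ((-10.5 − -13.7) mod 360) = 3.2°.
3.2° ≤ 36.4° ⇒ inside.

Yes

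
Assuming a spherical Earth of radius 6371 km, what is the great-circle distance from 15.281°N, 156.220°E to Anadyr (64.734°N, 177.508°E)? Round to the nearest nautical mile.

3094 nmi

Δλ = 177.508 − 156.220 = 21.288°.
Δφ = 64.734 − 15.281 = 49.453°.
a = sin²(Δφ/2) + cos φ₁ · cos φ₂ · sin²(Δλ/2) = 0.189011.
c = 2·atan2(√a, √(1−a)) = 0.89953 rad → d = 6371·c ≈ 5730.91 km ≈ 3094.44 nmi.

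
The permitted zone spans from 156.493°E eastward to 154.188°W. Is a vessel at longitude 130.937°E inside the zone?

Band width going east from +156.493° to -154.188°: ((-154.188 − 156.493) mod 360) = 49.319°.
Offset of +130.937° east of the west edge: ((130.937 − 156.493) mod 360) = 334.444°.
334.444° > 49.319° ⇒ outside.

No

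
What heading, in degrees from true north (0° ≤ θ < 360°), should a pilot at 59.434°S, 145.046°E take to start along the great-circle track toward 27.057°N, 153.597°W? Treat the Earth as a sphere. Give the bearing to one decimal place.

52.5°

Δλ = -153.597 − 145.046 = -298.643°; wrapped into (−180°, 180°]: 61.357°.
θ = atan2( sin Δλ · cos φ₂ , cos φ₁ · sin φ₂ − sin φ₁ · cos φ₂ · cos Δλ )
  = atan2(0.78157, 0.59889) = 52.538° → normalised to [0°, 360°): 52.538°.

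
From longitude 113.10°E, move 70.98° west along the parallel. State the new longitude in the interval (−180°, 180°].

42.12°E

Start at +113.10°; shift −70.98° → +42.12°.
+42.12° already lies in (−180°, 180°].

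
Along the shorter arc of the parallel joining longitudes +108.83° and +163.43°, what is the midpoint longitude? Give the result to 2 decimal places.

Signed shortest Δλ from +108.83° to +163.43° is +54.60°.
Midpoint longitude = +108.83° + (+54.60°)/2 = +108.83° + 27.30° = +136.13°.

+136.13°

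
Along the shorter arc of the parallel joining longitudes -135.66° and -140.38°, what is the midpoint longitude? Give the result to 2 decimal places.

-138.02°

Signed shortest Δλ from -135.66° to -140.38° is -4.72°.
Midpoint longitude = -135.66° + (-4.72°)/2 = -135.66° − 2.36° = -138.02°.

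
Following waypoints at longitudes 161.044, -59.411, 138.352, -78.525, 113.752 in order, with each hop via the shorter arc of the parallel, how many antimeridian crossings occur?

4

Leg 1: +161.044° → -59.411°, shortest Δλ = 139.545° (east) — crosses 180°.
Leg 2: -59.411° → +138.352°, shortest Δλ = -162.237° (west) — crosses 180°.
Leg 3: +138.352° → -78.525°, shortest Δλ = 143.123° (east) — crosses 180°.
Leg 4: -78.525° → +113.752°, shortest Δλ = -167.723° (west) — crosses 180°.
Total crossings: 4.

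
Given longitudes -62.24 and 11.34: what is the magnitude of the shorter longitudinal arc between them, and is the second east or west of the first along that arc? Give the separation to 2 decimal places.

Raw difference: 11.34 − -62.24 = 73.58°.
Normalise into (−180°, 180°]: 73.58° stays 73.58°.
Positive ⇒ the second point lies to the east; separation 73.58°.

73.58° east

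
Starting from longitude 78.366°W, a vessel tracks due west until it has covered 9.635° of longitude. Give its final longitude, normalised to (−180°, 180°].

Start at -78.366°; shift −9.635° → -88.001°.
-88.001° already lies in (−180°, 180°].

88.001°W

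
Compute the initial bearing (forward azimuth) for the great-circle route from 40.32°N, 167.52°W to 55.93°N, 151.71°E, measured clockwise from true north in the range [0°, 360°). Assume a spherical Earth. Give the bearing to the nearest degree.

314°

Δλ = 151.71 − -167.52 = 319.23°; wrapped into (−180°, 180°]: -40.77°.
θ = atan2( sin Δλ · cos φ₂ , cos φ₁ · sin φ₂ − sin φ₁ · cos φ₂ · cos Δλ )
  = atan2(-0.36583, 0.35705) = -45.696° → normalised to [0°, 360°): 314.304°.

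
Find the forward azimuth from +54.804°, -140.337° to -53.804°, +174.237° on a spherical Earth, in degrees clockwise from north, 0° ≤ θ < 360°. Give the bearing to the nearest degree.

Δλ = 174.237 − -140.337 = 314.574°; wrapped into (−180°, 180°]: -45.426°.
θ = atan2( sin Δλ · cos φ₂ , cos φ₁ · sin φ₂ − sin φ₁ · cos φ₂ · cos Δλ )
  = atan2(-0.42067, -0.80383) = -152.375° → normalised to [0°, 360°): 207.625°.

208°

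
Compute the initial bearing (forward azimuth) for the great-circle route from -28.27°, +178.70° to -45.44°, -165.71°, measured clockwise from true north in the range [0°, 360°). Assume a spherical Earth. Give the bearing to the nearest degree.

Δλ = -165.71 − 178.70 = -344.41°; wrapped into (−180°, 180°]: 15.59°.
θ = atan2( sin Δλ · cos φ₂ , cos φ₁ · sin φ₂ − sin φ₁ · cos φ₂ · cos Δλ )
  = atan2(0.18857, -0.30743) = 148.476° → normalised to [0°, 360°): 148.476°.

148°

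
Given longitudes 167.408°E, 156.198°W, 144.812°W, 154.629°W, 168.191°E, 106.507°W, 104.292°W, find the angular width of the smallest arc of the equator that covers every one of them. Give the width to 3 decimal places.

88.300°

Sort the longitudes: -156.198°, -154.629°, -144.812°, -106.507°, -104.292°, +167.408°, +168.191°.
Eastward gaps between consecutive values (wrapping around): 1.569°, 9.817°, 38.305°, 2.215°, 271.700°, 0.783°, 35.611°.
Largest gap = 271.700° ⇒ minimal covering band is its complement: 360° − 271.700° = 88.300°.
Band runs from +167.408° eastward to -104.292°, crossing the antimeridian.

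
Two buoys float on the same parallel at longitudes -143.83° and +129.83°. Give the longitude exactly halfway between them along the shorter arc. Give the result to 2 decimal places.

+173.00°

Signed shortest Δλ from -143.83° to +129.83° is -86.34°.
Midpoint longitude = -143.83° + (-86.34°)/2 = -143.83° − 43.17° = -187.00°.
Normalise into (−180°, 180°]: +173.00°.
(The naïve average (-143.83 + +129.83)/2 = -7.0° is on the wrong side of the globe.)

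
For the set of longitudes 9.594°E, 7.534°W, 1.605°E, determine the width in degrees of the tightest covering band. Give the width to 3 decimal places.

17.128°

Sort the longitudes: -7.534°, +1.605°, +9.594°.
Eastward gaps between consecutive values (wrapping around): 9.139°, 7.989°, 342.872°.
Largest gap = 342.872° ⇒ minimal covering band is its complement: 360° − 342.872° = 17.128°.
Band runs from -7.534° eastward to +9.594°.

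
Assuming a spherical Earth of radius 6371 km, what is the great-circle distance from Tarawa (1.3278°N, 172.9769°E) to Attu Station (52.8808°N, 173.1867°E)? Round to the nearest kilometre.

Δλ = 173.1867 − 172.9769 = 0.2098°.
Δφ = 52.8808 − 1.3278 = 51.5530°.
a = sin²(Δφ/2) + cos φ₁ · cos φ₂ · sin²(Δλ/2) = 0.189107.
c = 2·atan2(√a, √(1−a)) = 0.89977 rad → d = 6371·c ≈ 5732.46 km.

5732 km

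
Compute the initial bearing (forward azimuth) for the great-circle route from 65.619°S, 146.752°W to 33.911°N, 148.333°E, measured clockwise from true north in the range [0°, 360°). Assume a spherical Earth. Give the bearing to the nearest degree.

306°

Δλ = 148.333 − -146.752 = 295.085°; wrapped into (−180°, 180°]: -64.915°.
θ = atan2( sin Δλ · cos φ₂ , cos φ₁ · sin φ₂ − sin φ₁ · cos φ₂ · cos Δλ )
  = atan2(-0.75163, 0.55078) = -53.767° → normalised to [0°, 360°): 306.233°.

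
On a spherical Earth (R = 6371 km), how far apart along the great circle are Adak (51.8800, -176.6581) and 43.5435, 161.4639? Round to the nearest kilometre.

Δλ = 161.4639 − -176.6581 = 338.1220°; wrapped into (−180°, 180°]: -21.8780°.
Δφ = 43.5435 − 51.8800 = -8.3365°.
a = sin²(Δφ/2) + cos φ₁ · cos φ₂ · sin²(Δλ/2) = 0.021396.
c = 2·atan2(√a, √(1−a)) = 0.29360 rad → d = 6371·c ≈ 1870.54 km.

1871 km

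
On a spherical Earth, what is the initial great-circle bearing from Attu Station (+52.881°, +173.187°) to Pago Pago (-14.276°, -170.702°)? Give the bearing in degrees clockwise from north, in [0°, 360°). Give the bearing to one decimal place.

163.2°

Δλ = -170.702 − 173.187 = -343.889°; wrapped into (−180°, 180°]: 16.111°.
θ = atan2( sin Δλ · cos φ₂ , cos φ₁ · sin φ₂ − sin φ₁ · cos φ₂ · cos Δλ )
  = atan2(0.26893, -0.89122) = 163.209° → normalised to [0°, 360°): 163.209°.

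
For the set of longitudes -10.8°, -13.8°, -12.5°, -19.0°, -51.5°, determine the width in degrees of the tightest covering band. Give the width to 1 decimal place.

40.7°

Sort the longitudes: -51.5°, -19.0°, -13.8°, -12.5°, -10.8°.
Eastward gaps between consecutive values (wrapping around): 32.5°, 5.2°, 1.3°, 1.7°, 319.3°.
Largest gap = 319.3° ⇒ minimal covering band is its complement: 360° − 319.3° = 40.7°.
Band runs from -51.5° eastward to -10.8°.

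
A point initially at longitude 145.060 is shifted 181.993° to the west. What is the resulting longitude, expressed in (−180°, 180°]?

-36.933°

Start at +145.060°; shift −181.993° → -36.933°.
-36.933° already lies in (−180°, 180°].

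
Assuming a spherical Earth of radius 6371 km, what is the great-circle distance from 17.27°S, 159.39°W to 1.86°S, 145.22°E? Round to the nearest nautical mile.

3393 nmi

Δλ = 145.22 − -159.39 = 304.61°; wrapped into (−180°, 180°]: -55.39°.
Δφ = -1.86 − -17.27 = 15.41°.
a = sin²(Δφ/2) + cos φ₁ · cos φ₂ · sin²(Δλ/2) = 0.224135.
c = 2·atan2(√a, √(1−a)) = 0.98636 rad → d = 6371·c ≈ 6284.09 km ≈ 3393.14 nmi.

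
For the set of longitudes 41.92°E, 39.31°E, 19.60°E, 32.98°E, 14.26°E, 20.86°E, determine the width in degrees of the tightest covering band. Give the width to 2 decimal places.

27.66°

Sort the longitudes: +14.26°, +19.60°, +20.86°, +32.98°, +39.31°, +41.92°.
Eastward gaps between consecutive values (wrapping around): 5.34°, 1.26°, 12.12°, 6.33°, 2.61°, 332.34°.
Largest gap = 332.34° ⇒ minimal covering band is its complement: 360° − 332.34° = 27.66°.
Band runs from +14.26° eastward to +41.92°.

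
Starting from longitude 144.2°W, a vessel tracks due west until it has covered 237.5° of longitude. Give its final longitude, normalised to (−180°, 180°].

21.7°W

Start at -144.2°; shift −237.5° → -381.7°.
-381.7° lies outside (−180°, 180°]; add 360° → -21.7°.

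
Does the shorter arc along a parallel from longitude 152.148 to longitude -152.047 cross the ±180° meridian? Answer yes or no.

Naïve |-152.047 − 152.148| = 304.195° > 180°, so the shorter arc goes the other way round — across 180°.
Signed shortest Δλ = ((-152.047 − 152.148 + 180) mod 360) − 180 = 55.805°.
Going east by 55.805° from +152.148° passes through 180° before reaching -152.047°.

Yes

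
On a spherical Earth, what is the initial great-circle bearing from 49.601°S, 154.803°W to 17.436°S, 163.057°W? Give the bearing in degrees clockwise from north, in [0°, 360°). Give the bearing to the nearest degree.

Δλ = -163.057 − -154.803 = -8.254°.
θ = atan2( sin Δλ · cos φ₂ , cos φ₁ · sin φ₂ − sin φ₁ · cos φ₂ · cos Δλ )
  = atan2(-0.13697, 0.52483) = -14.626° → normalised to [0°, 360°): 345.374°.

345°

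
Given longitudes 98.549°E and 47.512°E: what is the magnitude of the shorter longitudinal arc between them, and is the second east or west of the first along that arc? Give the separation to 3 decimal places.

Raw difference: 47.512 − 98.549 = -51.037°.
Normalise into (−180°, 180°]: -51.037° stays -51.037°.
Negative ⇒ the second point lies to the west; separation 51.037°.

51.037° west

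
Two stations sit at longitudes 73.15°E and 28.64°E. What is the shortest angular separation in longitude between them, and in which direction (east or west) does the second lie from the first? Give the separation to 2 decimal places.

Raw difference: 28.64 − 73.15 = -44.51°.
Normalise into (−180°, 180°]: -44.51° stays -44.51°.
Negative ⇒ the second point lies to the west; separation 44.51°.

44.51° west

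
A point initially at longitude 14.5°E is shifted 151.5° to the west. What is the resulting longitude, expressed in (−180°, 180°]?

137.0°W

Start at +14.5°; shift −151.5° → -137.0°.
-137.0° already lies in (−180°, 180°].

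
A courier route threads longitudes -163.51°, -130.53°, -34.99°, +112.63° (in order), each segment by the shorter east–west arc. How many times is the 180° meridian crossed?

Leg 1: -163.51° → -130.53°, shortest Δλ = 32.98° (east) — does not cross 180°.
Leg 2: -130.53° → -34.99°, shortest Δλ = 95.54° (east) — does not cross 180°.
Leg 3: -34.99° → +112.63°, shortest Δλ = 147.62° (east) — does not cross 180°.
Total crossings: 0.

0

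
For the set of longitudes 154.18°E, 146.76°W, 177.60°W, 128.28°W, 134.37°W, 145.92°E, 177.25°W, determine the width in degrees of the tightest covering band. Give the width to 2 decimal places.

85.80°

Sort the longitudes: -177.60°, -177.25°, -146.76°, -134.37°, -128.28°, +145.92°, +154.18°.
Eastward gaps between consecutive values (wrapping around): 0.35°, 30.49°, 12.39°, 6.09°, 274.20°, 8.26°, 28.22°.
Largest gap = 274.20° ⇒ minimal covering band is its complement: 360° − 274.20° = 85.80°.
Band runs from +145.92° eastward to -128.28°, crossing the antimeridian.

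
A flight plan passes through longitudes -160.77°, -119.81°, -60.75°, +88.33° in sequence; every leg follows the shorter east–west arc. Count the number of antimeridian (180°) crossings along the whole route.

0

Leg 1: -160.77° → -119.81°, shortest Δλ = 40.96° (east) — does not cross 180°.
Leg 2: -119.81° → -60.75°, shortest Δλ = 59.06° (east) — does not cross 180°.
Leg 3: -60.75° → +88.33°, shortest Δλ = 149.08° (east) — does not cross 180°.
Total crossings: 0.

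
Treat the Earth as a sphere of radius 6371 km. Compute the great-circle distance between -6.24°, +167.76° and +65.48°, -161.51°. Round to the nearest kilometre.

8360 km

Δλ = -161.51 − 167.76 = -329.27°; wrapped into (−180°, 180°]: 30.73°.
Δφ = 65.48 − -6.24 = 71.72°.
a = sin²(Δφ/2) + cos φ₁ · cos φ₂ · sin²(Δλ/2) = 0.372134.
c = 2·atan2(√a, √(1−a)) = 1.31219 rad → d = 6371·c ≈ 8359.97 km.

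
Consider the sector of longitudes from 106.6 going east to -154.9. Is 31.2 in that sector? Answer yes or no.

Band width going east from +106.6° to -154.9°: ((-154.9 − 106.6) mod 360) = 98.5°.
Offset of +31.2° east of the west edge: ((31.2 − 106.6) mod 360) = 284.6°.
284.6° > 98.5° ⇒ outside.

No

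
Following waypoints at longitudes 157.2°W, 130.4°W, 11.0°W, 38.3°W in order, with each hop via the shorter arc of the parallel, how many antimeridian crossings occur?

Leg 1: -157.2° → -130.4°, shortest Δλ = 26.8° (east) — does not cross 180°.
Leg 2: -130.4° → -11.0°, shortest Δλ = 119.4° (east) — does not cross 180°.
Leg 3: -11.0° → -38.3°, shortest Δλ = -27.3° (west) — does not cross 180°.
Total crossings: 0.

0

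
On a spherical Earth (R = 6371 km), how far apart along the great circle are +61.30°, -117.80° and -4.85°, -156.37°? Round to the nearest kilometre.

8067 km

Δλ = -156.37 − -117.80 = -38.57°.
Δφ = -4.85 − 61.30 = -66.15°.
a = sin²(Δφ/2) + cos φ₁ · cos φ₂ · sin²(Δλ/2) = 0.350022.
c = 2·atan2(√a, √(1−a)) = 1.26615 rad → d = 6371·c ≈ 8066.64 km.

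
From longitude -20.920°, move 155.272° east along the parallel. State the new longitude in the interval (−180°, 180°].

Start at -20.920°; shift +155.272° → +134.352°.
+134.352° already lies in (−180°, 180°].

+134.352°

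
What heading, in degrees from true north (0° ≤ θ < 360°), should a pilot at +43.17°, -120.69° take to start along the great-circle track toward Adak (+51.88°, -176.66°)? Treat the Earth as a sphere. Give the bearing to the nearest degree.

303°

Δλ = -176.66 − -120.69 = -55.97°.
θ = atan2( sin Δλ · cos φ₂ , cos φ₁ · sin φ₂ − sin φ₁ · cos φ₂ · cos Δλ )
  = atan2(-0.51159, 0.33742) = -56.593° → normalised to [0°, 360°): 303.407°.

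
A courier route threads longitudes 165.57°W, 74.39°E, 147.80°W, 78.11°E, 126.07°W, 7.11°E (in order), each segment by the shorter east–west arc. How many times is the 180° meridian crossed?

4

Leg 1: -165.57° → +74.39°, shortest Δλ = -120.04° (west) — crosses 180°.
Leg 2: +74.39° → -147.80°, shortest Δλ = 137.81° (east) — crosses 180°.
Leg 3: -147.80° → +78.11°, shortest Δλ = -134.09° (west) — crosses 180°.
Leg 4: +78.11° → -126.07°, shortest Δλ = 155.82° (east) — crosses 180°.
Leg 5: -126.07° → +7.11°, shortest Δλ = 133.18° (east) — does not cross 180°.
Total crossings: 4.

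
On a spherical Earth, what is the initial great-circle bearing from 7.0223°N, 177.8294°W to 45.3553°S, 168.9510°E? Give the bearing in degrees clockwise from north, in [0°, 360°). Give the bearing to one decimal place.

191.5°

Δλ = 168.9510 − -177.8294 = 346.7804°; wrapped into (−180°, 180°]: -13.2196°.
θ = atan2( sin Δλ · cos φ₂ , cos φ₁ · sin φ₂ − sin φ₁ · cos φ₂ · cos Δλ )
  = atan2(-0.16070, -0.78977) = -168.499° → normalised to [0°, 360°): 191.501°.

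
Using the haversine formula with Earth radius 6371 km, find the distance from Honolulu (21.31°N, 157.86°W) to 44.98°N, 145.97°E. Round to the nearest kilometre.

5716 km

Δλ = 145.97 − -157.86 = 303.83°; wrapped into (−180°, 180°]: -56.17°.
Δφ = 44.98 − 21.31 = 23.67°.
a = sin²(Δφ/2) + cos φ₁ · cos φ₂ · sin²(Δλ/2) = 0.188119.
c = 2·atan2(√a, √(1−a)) = 0.89725 rad → d = 6371·c ≈ 5716.37 km.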